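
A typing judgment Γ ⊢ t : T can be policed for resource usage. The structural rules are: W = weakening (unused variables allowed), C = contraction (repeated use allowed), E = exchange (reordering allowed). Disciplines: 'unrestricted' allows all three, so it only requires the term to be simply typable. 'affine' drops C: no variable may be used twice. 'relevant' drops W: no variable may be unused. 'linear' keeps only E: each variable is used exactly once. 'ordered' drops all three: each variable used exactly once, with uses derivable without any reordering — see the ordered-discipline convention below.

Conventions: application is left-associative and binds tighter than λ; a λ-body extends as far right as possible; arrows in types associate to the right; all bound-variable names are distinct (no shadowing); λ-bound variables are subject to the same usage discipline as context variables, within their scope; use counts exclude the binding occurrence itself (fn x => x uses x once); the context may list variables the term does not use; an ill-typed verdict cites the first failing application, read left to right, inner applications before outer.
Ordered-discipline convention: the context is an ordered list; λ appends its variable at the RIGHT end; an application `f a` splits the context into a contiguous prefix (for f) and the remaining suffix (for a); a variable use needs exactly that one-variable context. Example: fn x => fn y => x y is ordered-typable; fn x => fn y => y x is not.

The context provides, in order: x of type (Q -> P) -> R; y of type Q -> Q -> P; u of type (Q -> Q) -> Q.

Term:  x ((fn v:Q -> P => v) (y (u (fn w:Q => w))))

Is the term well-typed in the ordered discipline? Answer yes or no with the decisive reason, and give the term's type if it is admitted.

yes — single-use (x, y, u, v, w), ordered derivation ok; term : R
counts: x: 1×, y: 1×, u: 1×, v [bound]: 1×, w [bound]: 1×
order of uses: x, v, y, u, w
typing: well-typed at R
per-discipline verdicts: ordered ✓; linear ✓; affine ✓; relevant ✓; unrestricted ✓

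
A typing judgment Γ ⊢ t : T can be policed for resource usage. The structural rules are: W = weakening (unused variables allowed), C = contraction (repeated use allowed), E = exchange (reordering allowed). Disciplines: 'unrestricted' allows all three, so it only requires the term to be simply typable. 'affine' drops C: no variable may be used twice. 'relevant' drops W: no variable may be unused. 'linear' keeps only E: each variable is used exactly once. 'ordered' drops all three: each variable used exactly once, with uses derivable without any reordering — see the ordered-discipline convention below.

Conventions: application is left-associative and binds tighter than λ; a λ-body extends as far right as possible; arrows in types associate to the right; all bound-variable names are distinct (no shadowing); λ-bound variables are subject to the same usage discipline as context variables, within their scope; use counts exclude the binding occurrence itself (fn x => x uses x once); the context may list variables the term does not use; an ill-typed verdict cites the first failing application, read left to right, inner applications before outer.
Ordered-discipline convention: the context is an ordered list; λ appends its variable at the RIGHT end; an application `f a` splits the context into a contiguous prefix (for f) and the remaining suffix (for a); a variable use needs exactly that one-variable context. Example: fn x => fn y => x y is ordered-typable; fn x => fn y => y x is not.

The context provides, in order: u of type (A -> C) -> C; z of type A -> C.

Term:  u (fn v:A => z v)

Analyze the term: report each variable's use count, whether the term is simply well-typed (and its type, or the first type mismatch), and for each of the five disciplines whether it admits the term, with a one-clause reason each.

usage: u=1; z=1; v (λ-bound)=1
left-to-right use order: u, z, v
typing: well-typed — term : C
ordered: ✓, u, z, v once each; derivable with no W/C/E
linear: ✓, each of u, z, v used exactly once
affine: ✓, at most one use each (u, z, v)
relevant: ✓, at least one use each (u, z, v)
unrestricted: ✓, simply typable at C; W, C, E all held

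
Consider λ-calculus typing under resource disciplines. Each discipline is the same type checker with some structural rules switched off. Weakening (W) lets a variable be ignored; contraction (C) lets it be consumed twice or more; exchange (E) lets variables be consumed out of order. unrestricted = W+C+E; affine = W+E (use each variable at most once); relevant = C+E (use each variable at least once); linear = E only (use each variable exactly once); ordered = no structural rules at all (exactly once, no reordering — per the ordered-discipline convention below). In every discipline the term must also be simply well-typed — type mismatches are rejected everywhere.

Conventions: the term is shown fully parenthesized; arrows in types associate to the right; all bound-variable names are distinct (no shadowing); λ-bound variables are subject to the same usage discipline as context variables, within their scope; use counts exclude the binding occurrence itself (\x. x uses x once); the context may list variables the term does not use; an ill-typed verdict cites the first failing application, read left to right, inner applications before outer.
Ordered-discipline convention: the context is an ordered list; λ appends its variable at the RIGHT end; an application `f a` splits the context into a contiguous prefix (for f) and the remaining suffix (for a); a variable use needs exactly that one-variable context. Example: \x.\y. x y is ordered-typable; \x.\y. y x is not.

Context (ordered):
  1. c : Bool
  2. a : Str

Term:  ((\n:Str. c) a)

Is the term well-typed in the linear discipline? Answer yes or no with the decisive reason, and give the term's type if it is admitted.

no — n left unused
use counts: c=1; a=1; n (λ-bound)=0
uses in reading order: c, a
typing: well-typed — term : Bool
per-discipline verdicts: ordered ✗ · linear ✗ · affine ✓ · relevant ✗ · unrestricted ✓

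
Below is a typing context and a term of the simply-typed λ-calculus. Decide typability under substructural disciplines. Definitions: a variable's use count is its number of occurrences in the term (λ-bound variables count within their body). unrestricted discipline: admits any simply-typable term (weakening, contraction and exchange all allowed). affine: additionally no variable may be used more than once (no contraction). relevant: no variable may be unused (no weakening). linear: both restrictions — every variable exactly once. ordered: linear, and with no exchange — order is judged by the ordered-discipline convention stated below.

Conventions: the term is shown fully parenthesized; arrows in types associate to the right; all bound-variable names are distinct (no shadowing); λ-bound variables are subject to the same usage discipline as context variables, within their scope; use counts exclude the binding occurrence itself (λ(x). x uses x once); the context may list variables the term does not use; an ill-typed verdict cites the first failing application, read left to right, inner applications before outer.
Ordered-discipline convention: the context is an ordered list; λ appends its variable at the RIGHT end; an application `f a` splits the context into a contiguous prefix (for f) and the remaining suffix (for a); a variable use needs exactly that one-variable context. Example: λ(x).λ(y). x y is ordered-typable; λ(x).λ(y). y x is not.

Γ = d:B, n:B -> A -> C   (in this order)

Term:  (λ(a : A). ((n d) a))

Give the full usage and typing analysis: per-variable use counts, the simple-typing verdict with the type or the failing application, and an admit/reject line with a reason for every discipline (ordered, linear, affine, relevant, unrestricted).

variable uses: d: 1×, n: 1×, a (bound): 1×
uses in reading order: n, d, a
typing: the term checks, with type A -> C
ordered: ✗ — use order n, d, a needs exchange
linear: ✓ — single use per variable (d, n, a)
affine: ✓ — at most one use each (d, n, a)
relevant: ✓ — every one of d, n, a appears
unrestricted: ✓ — well-typed at A -> C; no restrictions here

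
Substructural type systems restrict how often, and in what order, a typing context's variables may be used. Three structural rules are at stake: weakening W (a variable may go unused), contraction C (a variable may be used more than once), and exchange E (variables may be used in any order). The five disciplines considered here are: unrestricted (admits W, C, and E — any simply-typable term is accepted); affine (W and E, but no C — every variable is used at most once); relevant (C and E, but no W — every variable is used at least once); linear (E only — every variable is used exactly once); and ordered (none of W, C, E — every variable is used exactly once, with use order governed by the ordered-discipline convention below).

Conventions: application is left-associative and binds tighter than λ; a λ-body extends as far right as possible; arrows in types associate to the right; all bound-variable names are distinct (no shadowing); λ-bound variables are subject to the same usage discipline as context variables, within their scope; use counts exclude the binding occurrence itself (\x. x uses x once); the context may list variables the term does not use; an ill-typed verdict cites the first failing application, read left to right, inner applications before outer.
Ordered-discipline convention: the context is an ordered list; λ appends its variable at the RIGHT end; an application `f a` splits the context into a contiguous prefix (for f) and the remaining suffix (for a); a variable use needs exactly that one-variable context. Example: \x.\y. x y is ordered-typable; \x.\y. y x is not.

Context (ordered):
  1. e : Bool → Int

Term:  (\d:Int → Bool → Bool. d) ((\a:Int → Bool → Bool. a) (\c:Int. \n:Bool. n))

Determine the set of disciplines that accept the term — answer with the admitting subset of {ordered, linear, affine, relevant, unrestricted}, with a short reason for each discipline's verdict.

admitted in: affine, unrestricted
use counts: e: 0, d (λ-bound): 1, a (λ-bound): 1, c (λ-bound): 0, n (λ-bound): 1
left-to-right use order: d, a, n
typing: well-typed at Int → Bool → Bool
ordered ✗ (unused: e, c — weakening required)
linear ✗ (unused: e, c — weakening required)
affine ✓ (none of e, d, a, c, n used more than once)
relevant ✗ (unused: e, c — weakening required)
unrestricted ✓ (type-checks (Int → Bool → Bool) and nothing is barred)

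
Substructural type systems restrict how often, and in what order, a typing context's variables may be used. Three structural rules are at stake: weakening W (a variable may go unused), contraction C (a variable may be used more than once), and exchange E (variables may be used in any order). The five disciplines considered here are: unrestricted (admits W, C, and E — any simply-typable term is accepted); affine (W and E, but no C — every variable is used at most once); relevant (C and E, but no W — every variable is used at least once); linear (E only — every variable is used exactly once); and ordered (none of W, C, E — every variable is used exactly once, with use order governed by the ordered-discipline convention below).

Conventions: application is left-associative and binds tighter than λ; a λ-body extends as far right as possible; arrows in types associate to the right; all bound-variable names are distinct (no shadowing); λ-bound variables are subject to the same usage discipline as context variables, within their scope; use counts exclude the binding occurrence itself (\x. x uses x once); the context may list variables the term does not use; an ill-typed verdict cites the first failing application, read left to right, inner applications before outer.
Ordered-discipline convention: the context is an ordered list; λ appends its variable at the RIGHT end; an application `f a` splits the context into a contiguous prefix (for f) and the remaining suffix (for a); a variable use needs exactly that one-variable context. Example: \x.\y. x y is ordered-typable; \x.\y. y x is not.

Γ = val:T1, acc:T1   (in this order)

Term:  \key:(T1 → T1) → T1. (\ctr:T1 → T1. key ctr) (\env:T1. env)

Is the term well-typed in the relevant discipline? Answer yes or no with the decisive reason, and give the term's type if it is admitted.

no — val, acc never used (weakening)
usage: val: 0, acc: 0, key [bound]: 1, ctr [bound]: 1, env [bound]: 1
order of uses: key, ctr, env
typing: ✓ — ((T1 → T1) → T1) → T1
across the five disciplines: ordered ✗ · linear ✗ · affine ✓ · relevant ✗ · unrestricted ✓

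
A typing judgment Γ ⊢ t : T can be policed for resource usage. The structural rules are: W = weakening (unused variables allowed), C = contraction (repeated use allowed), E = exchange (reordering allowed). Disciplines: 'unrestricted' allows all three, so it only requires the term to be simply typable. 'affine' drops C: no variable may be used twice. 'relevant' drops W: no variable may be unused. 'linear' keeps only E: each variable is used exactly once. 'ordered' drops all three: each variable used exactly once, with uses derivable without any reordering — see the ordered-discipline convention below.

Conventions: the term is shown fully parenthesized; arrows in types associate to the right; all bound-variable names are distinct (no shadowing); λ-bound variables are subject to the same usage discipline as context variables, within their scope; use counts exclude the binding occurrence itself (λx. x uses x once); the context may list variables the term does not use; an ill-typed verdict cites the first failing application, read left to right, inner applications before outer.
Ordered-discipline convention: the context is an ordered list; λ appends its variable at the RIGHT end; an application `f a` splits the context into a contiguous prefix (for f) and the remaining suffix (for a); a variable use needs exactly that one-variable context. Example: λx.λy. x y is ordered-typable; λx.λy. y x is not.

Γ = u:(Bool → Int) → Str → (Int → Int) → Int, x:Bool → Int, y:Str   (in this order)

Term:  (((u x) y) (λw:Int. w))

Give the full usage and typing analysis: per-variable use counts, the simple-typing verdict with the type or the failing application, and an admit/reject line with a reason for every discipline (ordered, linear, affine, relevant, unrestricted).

usage: u: 1×; x: 1×; y: 1×; w [bound]: 1×
uses in reading order: u, x, y, w
typing: well-typed at Int
ordered: ✓, one use each (u, x, y, w); ordered split holds
linear: ✓, u, x, y, w: one use apiece
affine: ✓, no duplicate uses among u, x, y, w
relevant: ✓, u, x, y, w: all used, weakening unneeded
unrestricted: ✓, well-typed at Int; no restrictions here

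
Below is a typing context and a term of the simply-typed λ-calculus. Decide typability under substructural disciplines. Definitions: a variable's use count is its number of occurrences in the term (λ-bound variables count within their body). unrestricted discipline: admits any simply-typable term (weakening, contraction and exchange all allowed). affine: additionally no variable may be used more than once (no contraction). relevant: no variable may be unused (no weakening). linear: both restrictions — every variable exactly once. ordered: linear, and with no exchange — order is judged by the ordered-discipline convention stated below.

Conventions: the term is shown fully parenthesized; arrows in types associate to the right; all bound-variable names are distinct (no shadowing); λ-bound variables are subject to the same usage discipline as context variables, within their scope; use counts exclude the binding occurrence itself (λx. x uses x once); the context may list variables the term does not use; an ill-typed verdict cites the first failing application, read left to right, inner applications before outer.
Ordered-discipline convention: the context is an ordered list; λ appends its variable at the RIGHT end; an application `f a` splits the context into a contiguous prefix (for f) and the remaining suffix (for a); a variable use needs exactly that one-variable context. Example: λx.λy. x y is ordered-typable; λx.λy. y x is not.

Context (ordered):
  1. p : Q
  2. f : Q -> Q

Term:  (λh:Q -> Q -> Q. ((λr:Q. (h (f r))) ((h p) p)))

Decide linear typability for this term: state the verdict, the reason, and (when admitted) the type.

no — p ×2, h ×2 used more than once (contraction)
usage: p: 2×, f: 1×, h (bound): 2×, r (bound): 1×
order of uses: h, f, r, h, p, p
typing: well-typed — term : (Q -> Q -> Q) -> Q -> Q
all disciplines: ordered ✗; linear ✗; affine ✗; relevant ✓; unrestricted ✓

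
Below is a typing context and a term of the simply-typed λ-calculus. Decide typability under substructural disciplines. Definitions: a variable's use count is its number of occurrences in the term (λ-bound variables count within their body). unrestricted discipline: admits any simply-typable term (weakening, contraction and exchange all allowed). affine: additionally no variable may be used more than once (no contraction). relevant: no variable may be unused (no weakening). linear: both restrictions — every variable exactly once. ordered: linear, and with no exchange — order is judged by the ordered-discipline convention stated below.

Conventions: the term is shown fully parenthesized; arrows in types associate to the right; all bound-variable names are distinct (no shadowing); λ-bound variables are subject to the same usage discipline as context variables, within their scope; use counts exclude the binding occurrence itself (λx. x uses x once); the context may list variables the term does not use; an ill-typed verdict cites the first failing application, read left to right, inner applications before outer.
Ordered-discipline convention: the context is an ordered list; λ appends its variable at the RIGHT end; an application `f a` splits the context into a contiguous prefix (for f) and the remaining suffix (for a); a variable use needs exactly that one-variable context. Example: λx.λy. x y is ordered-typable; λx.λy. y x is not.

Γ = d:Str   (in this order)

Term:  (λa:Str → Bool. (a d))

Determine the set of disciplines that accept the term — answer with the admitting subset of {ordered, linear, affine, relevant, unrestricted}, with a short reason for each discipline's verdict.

admitted by: linear, affine, relevant, unrestricted
counts: d ×1, a (bound) ×1
left-to-right use order: a, d
typing: well-typed — term : (Str → Bool) → Bool
ordered: ✗ — use order a, d needs exchange
linear: ✓ — exactly-once usage across d, a
affine: ✓ — d, a: no repeats, contraction unneeded
relevant: ✓ — d, a: all used, weakening unneeded
unrestricted: ✓ — well-typed at (Str → Bool) → Bool; no restrictions here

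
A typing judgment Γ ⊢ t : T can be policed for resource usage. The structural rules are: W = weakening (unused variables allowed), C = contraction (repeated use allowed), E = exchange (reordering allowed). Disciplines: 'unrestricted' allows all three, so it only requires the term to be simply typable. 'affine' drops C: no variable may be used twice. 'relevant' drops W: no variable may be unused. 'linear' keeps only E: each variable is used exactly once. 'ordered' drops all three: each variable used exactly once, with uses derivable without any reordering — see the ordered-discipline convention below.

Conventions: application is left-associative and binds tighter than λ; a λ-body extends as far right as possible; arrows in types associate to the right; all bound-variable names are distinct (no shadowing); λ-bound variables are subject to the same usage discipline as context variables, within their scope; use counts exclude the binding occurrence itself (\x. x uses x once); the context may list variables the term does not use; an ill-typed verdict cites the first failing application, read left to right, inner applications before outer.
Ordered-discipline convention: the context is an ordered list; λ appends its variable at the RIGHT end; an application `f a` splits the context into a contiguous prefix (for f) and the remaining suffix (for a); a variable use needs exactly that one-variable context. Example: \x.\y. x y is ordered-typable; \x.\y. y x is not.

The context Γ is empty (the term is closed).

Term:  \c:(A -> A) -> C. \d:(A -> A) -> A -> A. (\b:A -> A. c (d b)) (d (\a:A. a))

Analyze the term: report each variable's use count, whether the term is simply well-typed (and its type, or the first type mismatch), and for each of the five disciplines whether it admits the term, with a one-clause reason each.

use counts: c (bound): 1×; d (bound): 2×; b (bound): 1×; a (bound): 1×
uses in reading order: c, d, b, d, a
typing: well-typed — term : ((A -> A) -> C) -> ((A -> A) -> A -> A) -> C
ordered: ✗ — repeated use of d ×2
linear: ✗ — repeated use of d ×2
affine: ✗ — repeated use of d ×2
relevant: ✓ — none of c, d, b, a goes unused
unrestricted: ✓ — well-typed at ((A -> A) -> C) -> ((A -> A) -> A -> A) -> C; no restrictions here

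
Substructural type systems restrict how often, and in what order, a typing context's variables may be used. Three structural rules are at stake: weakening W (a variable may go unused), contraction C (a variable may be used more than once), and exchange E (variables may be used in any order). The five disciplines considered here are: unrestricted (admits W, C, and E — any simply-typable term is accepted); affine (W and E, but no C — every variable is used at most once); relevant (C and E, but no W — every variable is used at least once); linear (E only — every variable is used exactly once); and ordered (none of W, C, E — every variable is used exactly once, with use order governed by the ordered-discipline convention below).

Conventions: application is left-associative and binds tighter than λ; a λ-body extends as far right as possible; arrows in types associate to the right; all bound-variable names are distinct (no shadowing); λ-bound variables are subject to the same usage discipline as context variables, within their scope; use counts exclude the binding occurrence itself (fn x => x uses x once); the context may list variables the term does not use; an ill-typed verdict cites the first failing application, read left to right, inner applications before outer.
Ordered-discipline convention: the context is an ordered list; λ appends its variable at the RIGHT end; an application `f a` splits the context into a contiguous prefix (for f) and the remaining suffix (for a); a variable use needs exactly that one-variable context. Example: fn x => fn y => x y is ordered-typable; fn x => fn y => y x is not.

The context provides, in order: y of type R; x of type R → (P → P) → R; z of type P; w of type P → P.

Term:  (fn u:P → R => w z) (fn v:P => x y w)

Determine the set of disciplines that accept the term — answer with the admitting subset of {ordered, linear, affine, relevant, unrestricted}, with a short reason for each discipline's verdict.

admitted by: unrestricted
usage: y=1; x=1; z=1; w=2; u [bound]=0; v [bound]=0
left-to-right use order: w, z, x, y, w
typing: well-typed — term : P
ordered: ✗ — w ×2 used more than once (contraction); unused: u, v — weakening required
linear: ✗ — w ×2 used more than once (contraction); unused: u, v — weakening required
affine: ✗ — w ×2 used more than once (contraction)
relevant: ✗ — unused: u, v — weakening required
unrestricted: ✓ — type-checks (P) and nothing is barred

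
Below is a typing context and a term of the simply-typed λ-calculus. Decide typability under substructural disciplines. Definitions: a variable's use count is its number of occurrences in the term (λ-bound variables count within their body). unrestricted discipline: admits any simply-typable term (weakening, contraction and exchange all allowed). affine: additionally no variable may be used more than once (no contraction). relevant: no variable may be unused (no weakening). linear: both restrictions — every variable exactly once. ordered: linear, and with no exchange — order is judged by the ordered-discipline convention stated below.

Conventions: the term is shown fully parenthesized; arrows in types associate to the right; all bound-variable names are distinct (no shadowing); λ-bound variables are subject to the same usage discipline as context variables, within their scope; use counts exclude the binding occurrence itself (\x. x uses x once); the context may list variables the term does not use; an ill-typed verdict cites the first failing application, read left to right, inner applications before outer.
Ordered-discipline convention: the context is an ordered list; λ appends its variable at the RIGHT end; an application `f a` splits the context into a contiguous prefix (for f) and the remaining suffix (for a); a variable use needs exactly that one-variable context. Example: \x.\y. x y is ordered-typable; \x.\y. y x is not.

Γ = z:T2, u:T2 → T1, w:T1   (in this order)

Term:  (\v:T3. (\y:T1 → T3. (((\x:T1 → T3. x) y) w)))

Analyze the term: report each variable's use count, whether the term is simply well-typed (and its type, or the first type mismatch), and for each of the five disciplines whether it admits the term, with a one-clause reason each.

variable uses: z: 0×; u: 0×; w: 1×; v [bound]: 0×; y [bound]: 1×; x [bound]: 1×
order of uses: x, y, w
typing: well-typed at T3 → (T1 → T3) → T3
ordered: ✗, z, u, v left unused
linear: ✗, z, u, v left unused
affine: ✓, none of z, u, w, v, y, x used more than once
relevant: ✗, z, u, v left unused
unrestricted: ✓, typability at T3 → (T1 → T3) → T3 is all that's needed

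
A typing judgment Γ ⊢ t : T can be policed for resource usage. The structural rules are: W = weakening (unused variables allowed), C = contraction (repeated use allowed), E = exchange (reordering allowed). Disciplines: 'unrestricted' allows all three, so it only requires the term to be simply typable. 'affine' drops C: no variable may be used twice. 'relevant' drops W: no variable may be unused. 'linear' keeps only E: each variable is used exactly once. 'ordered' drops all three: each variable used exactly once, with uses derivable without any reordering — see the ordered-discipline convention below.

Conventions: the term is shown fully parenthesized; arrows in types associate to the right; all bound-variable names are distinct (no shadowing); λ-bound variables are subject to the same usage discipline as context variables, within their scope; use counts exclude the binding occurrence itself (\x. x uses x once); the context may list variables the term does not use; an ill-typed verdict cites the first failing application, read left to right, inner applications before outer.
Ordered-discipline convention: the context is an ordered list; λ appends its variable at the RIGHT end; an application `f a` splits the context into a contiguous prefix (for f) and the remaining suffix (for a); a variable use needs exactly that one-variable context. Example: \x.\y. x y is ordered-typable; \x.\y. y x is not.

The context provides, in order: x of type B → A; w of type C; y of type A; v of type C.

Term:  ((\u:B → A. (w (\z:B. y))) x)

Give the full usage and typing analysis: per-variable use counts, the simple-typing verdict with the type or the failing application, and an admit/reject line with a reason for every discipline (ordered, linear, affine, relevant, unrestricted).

use counts: x: 1, w: 1, y: 1, v: 0, u [bound]: 0, z [bound]: 0
use order (left to right): w, y, x
typing: ill-typed: non-arrow in function slot: C
ordered ✗ (not simply typable)
linear ✗ (fails simple typing)
affine ✗ (a type mismatch blocks all five)
relevant ✗ (the type mismatch rejects it)
unrestricted ✗ (not simply typable)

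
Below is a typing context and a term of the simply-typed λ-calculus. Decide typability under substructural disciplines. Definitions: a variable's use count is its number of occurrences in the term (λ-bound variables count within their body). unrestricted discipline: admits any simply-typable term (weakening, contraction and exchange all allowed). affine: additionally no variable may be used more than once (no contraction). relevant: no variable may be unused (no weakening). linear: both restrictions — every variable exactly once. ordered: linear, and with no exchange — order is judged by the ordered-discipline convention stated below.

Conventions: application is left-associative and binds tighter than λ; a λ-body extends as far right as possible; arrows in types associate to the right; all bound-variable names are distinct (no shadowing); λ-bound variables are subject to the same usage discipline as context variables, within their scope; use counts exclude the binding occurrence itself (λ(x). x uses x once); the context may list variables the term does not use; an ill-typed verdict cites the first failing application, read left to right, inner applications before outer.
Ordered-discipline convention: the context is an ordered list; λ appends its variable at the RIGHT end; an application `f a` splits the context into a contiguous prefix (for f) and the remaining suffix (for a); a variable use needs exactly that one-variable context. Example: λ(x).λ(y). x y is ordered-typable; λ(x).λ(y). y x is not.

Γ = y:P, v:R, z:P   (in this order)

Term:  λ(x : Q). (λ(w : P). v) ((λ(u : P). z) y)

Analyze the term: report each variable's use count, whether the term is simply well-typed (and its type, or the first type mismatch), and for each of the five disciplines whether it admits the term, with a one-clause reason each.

use counts: y: 1, v: 1, z: 1, x [bound]: 0, w [bound]: 0, u [bound]: 0
uses in reading order: v, z, y
typing: well-typed at Q -> R
ordered: ✗, x, w, u never used (weakening)
linear: ✗, x, w, u never used (weakening)
affine: ✓, y, v, z, x, w, u: no repeats, contraction unneeded
relevant: ✗, x, w, u never used (weakening)
unrestricted: ✓, type-checks (Q -> R) and nothing is barred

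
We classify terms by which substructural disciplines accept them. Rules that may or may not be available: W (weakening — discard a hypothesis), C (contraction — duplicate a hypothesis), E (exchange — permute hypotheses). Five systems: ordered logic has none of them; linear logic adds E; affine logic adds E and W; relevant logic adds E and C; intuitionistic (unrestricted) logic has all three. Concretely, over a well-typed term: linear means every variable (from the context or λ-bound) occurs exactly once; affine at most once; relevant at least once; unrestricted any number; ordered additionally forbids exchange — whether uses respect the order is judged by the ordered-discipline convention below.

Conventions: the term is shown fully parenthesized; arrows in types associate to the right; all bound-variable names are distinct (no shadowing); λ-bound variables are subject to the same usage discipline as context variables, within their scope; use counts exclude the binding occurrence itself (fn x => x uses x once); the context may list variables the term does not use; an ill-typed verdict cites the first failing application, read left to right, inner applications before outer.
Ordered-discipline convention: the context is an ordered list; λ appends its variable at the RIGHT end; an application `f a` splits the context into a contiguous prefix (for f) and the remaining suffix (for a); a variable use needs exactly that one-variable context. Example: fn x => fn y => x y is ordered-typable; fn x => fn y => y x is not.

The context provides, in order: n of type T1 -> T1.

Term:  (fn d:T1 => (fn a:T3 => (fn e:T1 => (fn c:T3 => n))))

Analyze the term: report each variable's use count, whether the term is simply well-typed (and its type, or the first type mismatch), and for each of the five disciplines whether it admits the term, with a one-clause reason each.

variable uses: n=1, d (λ-bound)=0, a (λ-bound)=0, e (λ-bound)=0, c (λ-bound)=0
left-to-right use order: n
typing: well-typed — term : T1 -> T3 -> T1 -> T3 -> T1 -> T1
ordered: ✗ — needs weakening: d, a, e, c unused
linear: ✗ — needs weakening: d, a, e, c unused
affine: ✓ — n, d, a, e, c: no repeats, contraction unneeded
relevant: ✗ — needs weakening: d, a, e, c unused
unrestricted: ✓ — type-checks (T1 -> T3 -> T1 -> T3 -> T1 -> T1) and nothing is barred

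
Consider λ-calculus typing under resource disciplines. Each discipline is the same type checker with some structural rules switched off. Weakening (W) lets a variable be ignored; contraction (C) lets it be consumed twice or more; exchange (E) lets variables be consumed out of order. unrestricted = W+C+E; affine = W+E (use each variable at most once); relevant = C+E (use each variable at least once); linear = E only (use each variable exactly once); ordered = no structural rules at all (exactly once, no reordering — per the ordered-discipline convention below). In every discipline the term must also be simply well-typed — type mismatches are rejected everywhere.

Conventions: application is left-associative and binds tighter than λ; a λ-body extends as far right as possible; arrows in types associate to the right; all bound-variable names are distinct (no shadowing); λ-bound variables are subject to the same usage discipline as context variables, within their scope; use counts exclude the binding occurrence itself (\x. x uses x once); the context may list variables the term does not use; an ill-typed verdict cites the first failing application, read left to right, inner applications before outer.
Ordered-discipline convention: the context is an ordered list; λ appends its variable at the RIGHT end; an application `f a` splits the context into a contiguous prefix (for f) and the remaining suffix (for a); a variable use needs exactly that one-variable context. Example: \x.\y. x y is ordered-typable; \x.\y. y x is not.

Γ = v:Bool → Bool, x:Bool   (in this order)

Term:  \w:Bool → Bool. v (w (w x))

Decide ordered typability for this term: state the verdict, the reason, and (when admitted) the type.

no — repeated use of w ×2
variable uses: v: 1×, x: 1×, w (bound): 2×
uses in reading order: v, w, w, x
typing: the term checks, with type (Bool → Bool) → Bool
summary: ordered ✗ | linear ✗ | affine ✗ | relevant ✓ | unrestricted ✓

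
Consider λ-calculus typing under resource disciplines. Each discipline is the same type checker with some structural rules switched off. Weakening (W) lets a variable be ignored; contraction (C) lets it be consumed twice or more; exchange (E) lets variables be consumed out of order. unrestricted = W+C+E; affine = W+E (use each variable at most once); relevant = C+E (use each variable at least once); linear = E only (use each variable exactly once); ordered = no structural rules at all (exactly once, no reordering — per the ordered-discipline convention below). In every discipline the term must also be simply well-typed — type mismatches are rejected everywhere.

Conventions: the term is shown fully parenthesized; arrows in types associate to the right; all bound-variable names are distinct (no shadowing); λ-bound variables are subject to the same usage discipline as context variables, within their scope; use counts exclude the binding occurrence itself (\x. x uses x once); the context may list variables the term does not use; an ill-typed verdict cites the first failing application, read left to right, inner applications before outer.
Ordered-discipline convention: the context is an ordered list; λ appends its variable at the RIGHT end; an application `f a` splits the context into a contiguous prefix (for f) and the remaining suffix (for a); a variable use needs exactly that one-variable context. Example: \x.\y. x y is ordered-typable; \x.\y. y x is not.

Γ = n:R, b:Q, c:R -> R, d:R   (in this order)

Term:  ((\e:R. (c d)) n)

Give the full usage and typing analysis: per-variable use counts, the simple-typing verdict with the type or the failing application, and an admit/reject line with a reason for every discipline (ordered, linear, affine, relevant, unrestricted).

usage: n: 1, b: 0, c: 1, d: 1, e (λ-bound): 0
use order (left to right): c, d, n
typing: well-typed at R
ordered: ✗ — b, e never used (weakening)
linear: ✗ — b, e never used (weakening)
affine: ✓ — n, b, c, d, e: no repeats, contraction unneeded
relevant: ✗ — b, e never used (weakening)
unrestricted: ✓ — simply typable at R; W, C, E all held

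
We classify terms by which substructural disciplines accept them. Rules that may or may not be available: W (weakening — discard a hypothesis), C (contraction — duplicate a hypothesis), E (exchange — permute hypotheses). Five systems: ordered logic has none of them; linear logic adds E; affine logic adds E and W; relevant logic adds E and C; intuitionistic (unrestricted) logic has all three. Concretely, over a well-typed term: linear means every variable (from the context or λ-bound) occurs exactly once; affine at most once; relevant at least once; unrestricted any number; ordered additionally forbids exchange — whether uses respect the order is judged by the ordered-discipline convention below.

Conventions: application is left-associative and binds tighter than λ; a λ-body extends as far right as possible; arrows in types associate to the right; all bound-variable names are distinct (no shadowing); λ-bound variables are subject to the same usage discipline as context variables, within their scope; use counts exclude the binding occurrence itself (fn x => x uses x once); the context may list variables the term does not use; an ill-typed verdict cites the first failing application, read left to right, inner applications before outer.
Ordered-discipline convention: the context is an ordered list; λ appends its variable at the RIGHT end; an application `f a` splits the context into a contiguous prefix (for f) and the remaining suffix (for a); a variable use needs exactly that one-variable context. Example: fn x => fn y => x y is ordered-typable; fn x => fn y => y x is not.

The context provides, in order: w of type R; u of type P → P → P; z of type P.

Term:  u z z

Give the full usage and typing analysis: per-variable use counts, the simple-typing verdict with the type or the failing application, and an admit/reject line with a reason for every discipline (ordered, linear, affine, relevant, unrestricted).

usage: w: 0; u: 1; z: 2
left-to-right use order: u, z, z
typing: the term checks, with type P
ordered ✗ (uses contraction: z ×2; unused: w — weakening required)
linear ✗ (uses contraction: z ×2; unused: w — weakening required)
affine ✗ (uses contraction: z ×2)
relevant ✗ (unused: w — weakening required)
unrestricted ✓ (typability at P is all that's needed)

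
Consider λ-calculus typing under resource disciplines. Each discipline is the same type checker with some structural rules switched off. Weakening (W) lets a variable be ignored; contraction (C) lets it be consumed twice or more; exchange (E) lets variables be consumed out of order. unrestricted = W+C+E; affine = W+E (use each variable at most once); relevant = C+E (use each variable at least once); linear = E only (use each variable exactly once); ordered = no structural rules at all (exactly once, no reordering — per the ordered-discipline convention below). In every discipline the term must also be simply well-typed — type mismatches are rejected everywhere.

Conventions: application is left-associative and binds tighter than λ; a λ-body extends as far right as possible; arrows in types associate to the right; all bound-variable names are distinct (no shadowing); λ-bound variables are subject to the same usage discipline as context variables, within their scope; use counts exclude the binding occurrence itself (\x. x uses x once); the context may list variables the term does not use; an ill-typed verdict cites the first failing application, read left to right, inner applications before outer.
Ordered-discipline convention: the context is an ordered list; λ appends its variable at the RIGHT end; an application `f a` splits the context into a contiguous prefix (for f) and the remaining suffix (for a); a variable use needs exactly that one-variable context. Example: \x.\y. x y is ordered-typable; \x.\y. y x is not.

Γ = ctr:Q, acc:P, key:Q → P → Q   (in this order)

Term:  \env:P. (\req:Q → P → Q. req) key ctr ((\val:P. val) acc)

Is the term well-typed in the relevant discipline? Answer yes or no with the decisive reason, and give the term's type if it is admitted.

no — env never used (weakening)
usage: ctr=1; acc=1; key=1; env (λ-bound)=0; req (λ-bound)=1; val (λ-bound)=1
order of uses: req, key, ctr, val, acc
typing: well-typed — term : P → Q
all disciplines: ordered ✗ · linear ✗ · affine ✓ · relevant ✗ · unrestricted ✓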